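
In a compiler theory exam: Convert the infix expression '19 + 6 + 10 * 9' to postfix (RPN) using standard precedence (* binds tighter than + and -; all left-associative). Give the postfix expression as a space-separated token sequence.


Applying the shunting-yard algorithm:
  Operand 19 -> output
  Push '+' onto operator stack -> op-stack: [+]
  Operand 6 -> output
  See '+' (prec 1); top '+' (prec 1) >= it -> pop '+' to output
  Push '+' onto operator stack -> op-stack: [+]
  Operand 10 -> output
  Push '*' onto operator stack -> op-stack: [+, *]
  Operand 9 -> output
  End of input: pop '*' to output
  End of input: pop '+' to output
Postfix result: 19 6 + 10 9 * +

19 6 + 10 9 * +


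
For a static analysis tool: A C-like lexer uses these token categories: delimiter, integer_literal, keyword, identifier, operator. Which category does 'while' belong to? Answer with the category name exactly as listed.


Token: 'while'
Checking categories:
  identifier: no
  integer_literal: no
  operator: no
  keyword: YES
  delimiter: no
Category: keyword

keyword


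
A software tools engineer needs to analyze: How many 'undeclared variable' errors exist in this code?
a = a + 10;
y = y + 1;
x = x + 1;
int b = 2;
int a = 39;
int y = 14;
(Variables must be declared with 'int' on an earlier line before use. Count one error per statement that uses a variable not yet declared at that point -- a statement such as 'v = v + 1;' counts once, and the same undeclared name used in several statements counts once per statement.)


Scanning code line by line:
  Line 1: use 'a' -> ERROR (undeclared)
  Line 2: use 'y' -> ERROR (undeclared)
  Line 3: use 'x' -> ERROR (undeclared)
  Line 4: declare 'b' -> declared = ['b']
  Line 5: declare 'a' -> declared = ['a', 'b']
  Line 6: declare 'y' -> declared = ['a', 'b', 'y']
Total undeclared variable errors: 3

3


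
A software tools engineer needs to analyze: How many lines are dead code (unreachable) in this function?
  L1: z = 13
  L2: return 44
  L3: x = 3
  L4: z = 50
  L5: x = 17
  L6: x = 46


Analyzing control flow:
  L1: reachable (before return)
  L2: reachable (return statement)
  L3: DEAD (after return at L2)
  L4: DEAD (after return at L2)
  L5: DEAD (after return at L2)
  L6: DEAD (after return at L2)
Return at L2, total lines = 6
Dead lines: L3 through L6
Count: 4

4


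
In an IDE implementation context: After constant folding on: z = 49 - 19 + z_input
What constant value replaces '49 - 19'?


Identifying constant sub-expression:
  Original: z = 49 - 19 + z_input
  49 and 19 are both compile-time constants
  Evaluating: 49 - 19 = 30
  After folding: z = 30 + z_input

30


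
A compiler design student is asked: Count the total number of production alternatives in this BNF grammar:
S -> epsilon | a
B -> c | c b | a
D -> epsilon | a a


Counting alternatives per rule:
  S: 2 alternative(s)
  B: 3 alternative(s)
  D: 2 alternative(s)
Sum: 2 + 3 + 2 = 7

7


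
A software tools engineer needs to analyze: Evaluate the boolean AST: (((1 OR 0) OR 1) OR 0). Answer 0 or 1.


Step 1: Evaluate inner node
  1 OR 0 = 1
Step 2: Evaluate next node
  1 OR 1 = 1
Step 3: Evaluate root node
  1 OR 0 = 1

1


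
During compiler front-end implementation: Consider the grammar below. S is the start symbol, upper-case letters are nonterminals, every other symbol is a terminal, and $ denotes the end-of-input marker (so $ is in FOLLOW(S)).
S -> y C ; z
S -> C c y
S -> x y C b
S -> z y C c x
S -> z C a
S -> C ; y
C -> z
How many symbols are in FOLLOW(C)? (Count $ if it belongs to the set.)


S is the start symbol and does not occur in any rule body, so FOLLOW(S) = {$}.
Examining every occurrence of C in a rule body:
  S -> y C ; z : C is followed by terminal ';' -> add ';'
  S -> C c y : C is followed by terminal 'c' -> add 'c'
  S -> x y C b : C is followed by terminal 'b' -> add 'b'
  S -> z y C c x : C is followed by terminal 'c' -> add 'c' (already in the set)
  S -> z C a : C is followed by terminal 'a' -> add 'a'
  S -> C ; y : C is followed by terminal ';' -> add ';' (already in the set)
  C -> z : C does not occur in the body -> contributes nothing
FOLLOW(C) = {;, a, b, c}
Count: 4

4


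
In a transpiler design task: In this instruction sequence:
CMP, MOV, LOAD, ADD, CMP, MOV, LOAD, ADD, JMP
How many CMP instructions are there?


Scanning instruction sequence for CMP:
  Position 1: CMP <- MATCH
  Position 2: MOV
  Position 3: LOAD
  Position 4: ADD
  Position 5: CMP <- MATCH
  Position 6: MOV
  Position 7: LOAD
  Position 8: ADD
  Position 9: JMP
Matches at positions: [1, 5]
Total CMP count: 2

2


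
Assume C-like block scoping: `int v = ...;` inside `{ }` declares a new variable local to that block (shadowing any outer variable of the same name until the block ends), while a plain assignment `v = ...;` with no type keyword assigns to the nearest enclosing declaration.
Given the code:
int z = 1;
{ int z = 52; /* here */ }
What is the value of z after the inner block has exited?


Analyzing scoping rules:
Outer scope: declares z = 1
Inner block: 'int z = 52;' declares a NEW z that shadows the outer one
When the block exits the inner z goes out of scope; the outer z was never modified -> 1
Result: 1

1


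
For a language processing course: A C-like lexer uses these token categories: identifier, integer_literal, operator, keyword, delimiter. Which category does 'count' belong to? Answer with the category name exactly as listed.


Token: 'count'
Checking categories:
  identifier: YES
  integer_literal: no
  operator: no
  keyword: no
  delimiter: no
Category: identifier

identifier


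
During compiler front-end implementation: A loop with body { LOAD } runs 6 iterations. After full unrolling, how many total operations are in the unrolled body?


Loop body operations: LOAD (1 op per iteration)
Unrolling 6 iterations:
  Iteration 1: LOAD (1 ops)
  Iteration 2: LOAD (1 ops)
  Iteration 3: LOAD (1 ops)
  Iteration 4: LOAD (1 ops)
  Iteration 5: LOAD (1 ops)
  Iteration 6: LOAD (1 ops)
Total: 6 iterations * 1 ops/iter = 6 operations

6


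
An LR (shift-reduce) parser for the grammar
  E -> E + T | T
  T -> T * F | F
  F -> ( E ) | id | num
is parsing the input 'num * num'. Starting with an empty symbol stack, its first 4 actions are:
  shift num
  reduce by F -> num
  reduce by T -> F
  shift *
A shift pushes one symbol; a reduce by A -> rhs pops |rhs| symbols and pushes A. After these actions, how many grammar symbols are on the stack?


Tracking the symbol stack through each action:
  Action 1: shift 'num' : push -> stack = [num] (size 1)
  Action 2: reduce by F -> num : pop 1, push F -> stack = [F] (size 1)
  Action 3: reduce by T -> F : pop 1, push T -> stack = [T] (size 1)
  Action 4: shift '*' : push -> stack = [T, *] (size 2)
Final stack size: 2

2


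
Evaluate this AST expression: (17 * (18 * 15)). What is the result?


Expression: (17 * (18 * 15))
Evaluating step by step:
  18 * 15 = 270
  17 * 270 = 4590
Result: 4590

4590


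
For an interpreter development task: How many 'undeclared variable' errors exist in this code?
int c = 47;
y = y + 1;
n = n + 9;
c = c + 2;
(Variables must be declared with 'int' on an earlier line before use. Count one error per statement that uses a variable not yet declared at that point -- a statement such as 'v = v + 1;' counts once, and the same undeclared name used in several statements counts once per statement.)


Scanning code line by line:
  Line 1: declare 'c' -> declared = ['c']
  Line 2: use 'y' -> ERROR (undeclared)
  Line 3: use 'n' -> ERROR (undeclared)
  Line 4: use 'c' -> OK (declared)
Total undeclared variable errors: 2

2


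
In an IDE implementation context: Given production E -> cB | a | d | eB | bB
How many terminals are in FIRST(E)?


Production: E -> cB | a | d | eB | bB
Examining each alternative for leading terminals:
  E -> cB : first terminal = 'c'
  E -> a : first terminal = 'a'
  E -> d : first terminal = 'd'
  E -> eB : first terminal = 'e'
  E -> bB : first terminal = 'b'
FIRST(E) = {a, b, c, d, e}
Count: 5

5


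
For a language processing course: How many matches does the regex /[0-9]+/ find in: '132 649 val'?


Pattern: /[0-9]+/ (int literals)
Input: '132 649 val'
Scanning for matches:
  Match 1: '132'
  Match 2: '649'
Total matches: 2

2


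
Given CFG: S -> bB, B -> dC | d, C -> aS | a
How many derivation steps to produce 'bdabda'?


Grammar: S -> bB, B -> dC | d, C -> aS | a
Deriving 'bdabda':
Step 1: S -> bB => bB
Step 2: B -> dC => bdC
Step 3: C -> aS => bdaS
Step 4: S -> bB => bdabB
Step 5: B -> dC => bdabdC
Step 6: C -> a => bdabda
Total derivation steps: 6

6


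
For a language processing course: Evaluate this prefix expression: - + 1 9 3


Parsing prefix expression: - + 1 9 3
Step 1: Innermost operation '+ 1 9'
  1 + 9 = 10
Step 2: Outer operation '- [10] 3'
  10 - 3 = 7

7


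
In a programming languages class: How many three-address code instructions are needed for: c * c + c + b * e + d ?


Expression: c * c + c + b * e + d
Generating three-address code (respecting * over +/- precedence):
  Instruction 1: t1 = c * c
  Instruction 2: t2 = b * e
  Instruction 3: t3 = t1 + c
  Instruction 4: t4 = t3 + t2
  Instruction 5: t5 = t4 + d
Total instructions: 5

5


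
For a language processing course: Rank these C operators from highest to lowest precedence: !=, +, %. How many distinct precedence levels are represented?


Looking up precedence for each operator:
  != -> precedence 3
  + -> precedence 5
  % -> precedence 6
Sorted highest to lowest: %, +, !=
Distinct precedence values: [6, 5, 3]
Number of distinct levels: 3

3


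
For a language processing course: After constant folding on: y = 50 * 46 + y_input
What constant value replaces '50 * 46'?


Identifying constant sub-expression:
  Original: y = 50 * 46 + y_input
  50 and 46 are both compile-time constants
  Evaluating: 50 * 46 = 2300
  After folding: y = 2300 + y_input

2300


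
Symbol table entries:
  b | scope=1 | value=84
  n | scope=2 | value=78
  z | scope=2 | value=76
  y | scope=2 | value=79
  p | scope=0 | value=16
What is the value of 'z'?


Searching symbol table for 'z':
  b | scope=1 | value=84
  n | scope=2 | value=78
  z | scope=2 | value=76 <- MATCH
  y | scope=2 | value=79
  p | scope=0 | value=16
Found 'z' at scope 2 with value 76

76


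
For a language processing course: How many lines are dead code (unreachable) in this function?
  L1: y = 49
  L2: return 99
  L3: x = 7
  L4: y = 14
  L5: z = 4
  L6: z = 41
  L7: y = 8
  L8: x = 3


Analyzing control flow:
  L1: reachable (before return)
  L2: reachable (return statement)
  L3: DEAD (after return at L2)
  L4: DEAD (after return at L2)
  L5: DEAD (after return at L2)
  L6: DEAD (after return at L2)
  L7: DEAD (after return at L2)
  L8: DEAD (after return at L2)
Return at L2, total lines = 8
Dead lines: L3 through L8
Count: 6

6


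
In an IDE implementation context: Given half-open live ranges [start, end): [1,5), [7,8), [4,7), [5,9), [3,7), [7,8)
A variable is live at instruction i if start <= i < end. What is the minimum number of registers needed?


Live ranges:
  Var0: [1, 5)
  Var1: [7, 8)
  Var2: [4, 7)
  Var3: [5, 9)
  Var4: [3, 7)
  Var5: [7, 8)
Sweep-line events (position, delta, active):
  pos=1 start -> active=1
  pos=3 start -> active=2
  pos=4 start -> active=3
  pos=5 end -> active=2
  pos=5 start -> active=3
  pos=7 end -> active=2
  pos=7 end -> active=1
  pos=7 start -> active=2
  pos=7 start -> active=3
  pos=8 end -> active=2
  pos=8 end -> active=1
  pos=9 end -> active=0
Maximum simultaneous active: 3
Minimum registers needed: 3

3


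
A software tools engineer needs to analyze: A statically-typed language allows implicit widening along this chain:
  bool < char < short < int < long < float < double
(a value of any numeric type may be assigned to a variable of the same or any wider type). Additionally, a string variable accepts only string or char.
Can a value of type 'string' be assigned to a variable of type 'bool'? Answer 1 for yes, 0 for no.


Target variable type: bool
Source value type: string
Rule: string cannot widen to any numeric type
Result: 0

0


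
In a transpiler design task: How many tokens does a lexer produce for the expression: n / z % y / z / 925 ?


Scanning 'n / z % y / z / 925'
Token 1: 'n' -> identifier
Token 2: '/' -> operator
Token 3: 'z' -> identifier
Token 4: '%' -> operator
Token 5: 'y' -> identifier
Token 6: '/' -> operator
Token 7: 'z' -> identifier
Token 8: '/' -> operator
Token 9: '925' -> integer_literal
Total tokens: 9

9


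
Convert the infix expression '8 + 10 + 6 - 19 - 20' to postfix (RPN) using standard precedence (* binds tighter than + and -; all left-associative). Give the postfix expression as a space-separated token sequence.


Applying the shunting-yard algorithm:
  Operand 8 -> output
  Push '+' onto operator stack -> op-stack: [+]
  Operand 10 -> output
  See '+' (prec 1); top '+' (prec 1) >= it -> pop '+' to output
  Push '+' onto operator stack -> op-stack: [+]
  Operand 6 -> output
  See '-' (prec 1); top '+' (prec 1) >= it -> pop '+' to output
  Push '-' onto operator stack -> op-stack: [-]
  Operand 19 -> output
  See '-' (prec 1); top '-' (prec 1) >= it -> pop '-' to output
  Push '-' onto operator stack -> op-stack: [-]
  Operand 20 -> output
  End of input: pop '-' to output
Postfix result: 8 10 + 6 + 19 - 20 -

8 10 + 6 + 19 - 20 -


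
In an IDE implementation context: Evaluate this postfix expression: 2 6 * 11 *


Processing tokens left to right:
Push 2, Push 6
Pop 2 and 6, compute 2 * 6 = 12, push 12
Push 11
Pop 12 and 11, compute 12 * 11 = 132, push 132
Stack result: 132

132


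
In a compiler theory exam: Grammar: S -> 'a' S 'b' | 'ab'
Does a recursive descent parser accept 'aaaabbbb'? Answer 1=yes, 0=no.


Grammar accepts strings of the form a^n b^n (n >= 1)
Word: 'aaaabbbb'
Counting: 4 a's and 4 b's
Check: 4 == 4? Yes
Derivation (S -> aSb applied 3 time(s), then S -> ab): S => aSb => aaSbb => aaaSbbb => aaaabbbb
Accepted

1


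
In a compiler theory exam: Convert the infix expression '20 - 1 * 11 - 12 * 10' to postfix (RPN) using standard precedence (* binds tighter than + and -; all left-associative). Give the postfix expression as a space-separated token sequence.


Applying the shunting-yard algorithm:
  Operand 20 -> output
  Push '-' onto operator stack -> op-stack: [-]
  Operand 1 -> output
  Push '*' onto operator stack -> op-stack: [-, *]
  Operand 11 -> output
  See '-' (prec 1); top '*' (prec 2) >= it -> pop '*' to output
  See '-' (prec 1); top '-' (prec 1) >= it -> pop '-' to output
  Push '-' onto operator stack -> op-stack: [-]
  Operand 12 -> output
  Push '*' onto operator stack -> op-stack: [-, *]
  Operand 10 -> output
  End of input: pop '*' to output
  End of input: pop '-' to output
Postfix result: 20 1 11 * - 12 10 * -

20 1 11 * - 12 10 * -


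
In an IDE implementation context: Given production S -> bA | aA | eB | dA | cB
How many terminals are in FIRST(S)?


Production: S -> bA | aA | eB | dA | cB
Examining each alternative for leading terminals:
  S -> bA : first terminal = 'b'
  S -> aA : first terminal = 'a'
  S -> eB : first terminal = 'e'
  S -> dA : first terminal = 'd'
  S -> cB : first terminal = 'c'
FIRST(S) = {a, b, c, d, e}
Count: 5

5


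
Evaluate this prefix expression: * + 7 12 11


Parsing prefix expression: * + 7 12 11
Step 1: Innermost operation '+ 7 12'
  7 + 12 = 19
Step 2: Outer operation '* [19] 11'
  19 * 11 = 209

209


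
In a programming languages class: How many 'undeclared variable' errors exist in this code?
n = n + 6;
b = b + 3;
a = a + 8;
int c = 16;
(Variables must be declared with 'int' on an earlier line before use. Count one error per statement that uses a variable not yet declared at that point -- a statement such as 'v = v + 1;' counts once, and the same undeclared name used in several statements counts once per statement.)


Scanning code line by line:
  Line 1: use 'n' -> ERROR (undeclared)
  Line 2: use 'b' -> ERROR (undeclared)
  Line 3: use 'a' -> ERROR (undeclared)
  Line 4: declare 'c' -> declared = ['c']
Total undeclared variable errors: 3

3


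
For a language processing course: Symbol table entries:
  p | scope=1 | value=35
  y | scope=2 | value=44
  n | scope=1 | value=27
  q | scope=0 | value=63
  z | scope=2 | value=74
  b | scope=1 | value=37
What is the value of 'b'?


Searching symbol table for 'b':
  p | scope=1 | value=35
  y | scope=2 | value=44
  n | scope=1 | value=27
  q | scope=0 | value=63
  z | scope=2 | value=74
  b | scope=1 | value=37 <- MATCH
Found 'b' at scope 1 with value 37

37


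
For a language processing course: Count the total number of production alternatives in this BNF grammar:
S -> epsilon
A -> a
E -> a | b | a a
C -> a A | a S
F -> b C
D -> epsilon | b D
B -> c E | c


Counting alternatives per rule:
  S: 1 alternative(s)
  A: 1 alternative(s)
  E: 3 alternative(s)
  C: 2 alternative(s)
  F: 1 alternative(s)
  D: 2 alternative(s)
  B: 2 alternative(s)
Sum: 1 + 1 + 3 + 2 + 1 + 2 + 2 = 12

12


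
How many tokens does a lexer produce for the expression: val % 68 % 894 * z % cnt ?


Scanning 'val % 68 % 894 * z % cnt'
Token 1: 'val' -> identifier
Token 2: '%' -> operator
Token 3: '68' -> integer_literal
Token 4: '%' -> operator
Token 5: '894' -> integer_literal
Token 6: '*' -> operator
Token 7: 'z' -> identifier
Token 8: '%' -> operator
Token 9: 'cnt' -> identifier
Total tokens: 9

9


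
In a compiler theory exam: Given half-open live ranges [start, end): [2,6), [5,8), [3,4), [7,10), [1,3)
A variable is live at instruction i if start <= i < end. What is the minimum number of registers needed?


Live ranges:
  Var0: [2, 6)
  Var1: [5, 8)
  Var2: [3, 4)
  Var3: [7, 10)
  Var4: [1, 3)
Sweep-line events (position, delta, active):
  pos=1 start -> active=1
  pos=2 start -> active=2
  pos=3 end -> active=1
  pos=3 start -> active=2
  pos=4 end -> active=1
  pos=5 start -> active=2
  pos=6 end -> active=1
  pos=7 start -> active=2
  pos=8 end -> active=1
  pos=10 end -> active=0
Maximum simultaneous active: 2
Minimum registers needed: 2

2


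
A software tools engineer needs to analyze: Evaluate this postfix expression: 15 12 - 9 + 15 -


Processing tokens left to right:
Push 15, Push 12
Pop 15 and 12, compute 15 - 12 = 3, push 3
Push 9
Pop 3 and 9, compute 3 + 9 = 12, push 12
Push 15
Pop 12 and 15, compute 12 - 15 = -3, push -3
Stack result: -3

-3


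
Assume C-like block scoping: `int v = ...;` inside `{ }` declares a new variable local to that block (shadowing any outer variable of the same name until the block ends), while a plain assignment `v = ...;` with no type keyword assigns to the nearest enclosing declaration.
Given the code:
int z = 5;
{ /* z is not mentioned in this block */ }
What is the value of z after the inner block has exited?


Analyzing scoping rules:
Outer scope: declares z = 5
Inner block: z is neither redeclared nor assigned -> unchanged
After the block -> 5
Result: 5

5


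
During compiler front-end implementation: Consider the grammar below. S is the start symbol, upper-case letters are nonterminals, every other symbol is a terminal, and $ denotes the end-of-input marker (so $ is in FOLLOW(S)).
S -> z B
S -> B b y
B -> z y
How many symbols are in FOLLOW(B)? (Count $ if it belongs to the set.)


S is the start symbol and does not occur in any rule body, so FOLLOW(S) = {$}.
Examining every occurrence of B in a rule body:
  S -> z B : B is at the right end -> add FOLLOW(S) = {$}
  S -> B b y : B is followed by terminal 'b' -> add 'b'
  B -> z y : B does not occur in the body -> contributes nothing
FOLLOW(B) = {b, $}
Count: 2

2


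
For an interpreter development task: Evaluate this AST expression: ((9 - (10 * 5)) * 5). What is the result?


Expression: ((9 - (10 * 5)) * 5)
Evaluating step by step:
  10 * 5 = 50
  9 - 50 = -41
  -41 * 5 = -205
Result: -205

-205


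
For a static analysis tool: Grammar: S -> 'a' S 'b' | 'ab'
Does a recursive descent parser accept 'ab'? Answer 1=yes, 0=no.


Grammar accepts strings of the form a^n b^n (n >= 1)
Word: 'ab'
Counting: 1 a's and 1 b's
Check: 1 == 1? Yes
Derivation (S -> aSb applied 0 time(s), then S -> ab): S => ab
Accepted

1


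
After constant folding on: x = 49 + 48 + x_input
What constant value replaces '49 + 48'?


Identifying constant sub-expression:
  Original: x = 49 + 48 + x_input
  49 and 48 are both compile-time constants
  Evaluating: 49 + 48 = 97
  After folding: x = 97 + x_input

97


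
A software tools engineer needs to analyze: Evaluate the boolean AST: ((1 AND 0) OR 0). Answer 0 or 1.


Step 1: Evaluate inner node
  1 AND 0 = 0
Step 2: Evaluate root node
  0 OR 0 = 0

0


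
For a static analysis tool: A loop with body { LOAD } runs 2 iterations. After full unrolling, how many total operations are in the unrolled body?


Loop body operations: LOAD (1 op per iteration)
Unrolling 2 iterations:
  Iteration 1: LOAD (1 ops)
  Iteration 2: LOAD (1 ops)
Total: 2 iterations * 1 ops/iter = 2 operations

2


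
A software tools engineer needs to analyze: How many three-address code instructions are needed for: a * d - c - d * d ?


Expression: a * d - c - d * d
Generating three-address code (respecting * over +/- precedence):
  Instruction 1: t1 = a * d
  Instruction 2: t2 = d * d
  Instruction 3: t3 = t1 - c
  Instruction 4: t4 = t3 - t2
Total instructions: 4

4


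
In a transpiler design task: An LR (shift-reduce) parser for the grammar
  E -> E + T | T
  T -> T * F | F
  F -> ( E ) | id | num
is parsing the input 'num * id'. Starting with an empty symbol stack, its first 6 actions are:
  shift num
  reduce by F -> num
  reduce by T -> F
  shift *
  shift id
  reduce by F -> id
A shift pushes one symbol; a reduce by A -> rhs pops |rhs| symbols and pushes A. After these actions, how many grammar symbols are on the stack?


Tracking the symbol stack through each action:
  Action 1: shift 'num' : push -> stack = [num] (size 1)
  Action 2: reduce by F -> num : pop 1, push F -> stack = [F] (size 1)
  Action 3: reduce by T -> F : pop 1, push T -> stack = [T] (size 1)
  Action 4: shift '*' : push -> stack = [T, *] (size 2)
  Action 5: shift 'id' : push -> stack = [T, *, id] (size 3)
  Action 6: reduce by F -> id : pop 1, push F -> stack = [T, *, F] (size 3)
Final stack size: 3

3


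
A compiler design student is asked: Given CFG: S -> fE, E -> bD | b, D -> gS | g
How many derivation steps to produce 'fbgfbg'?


Grammar: S -> fE, E -> bD | b, D -> gS | g
Deriving 'fbgfbg':
Step 1: S -> fE => fE
Step 2: E -> bD => fbD
Step 3: D -> gS => fbgS
Step 4: S -> fE => fbgfE
Step 5: E -> bD => fbgfbD
Step 6: D -> g => fbgfbg
Total derivation steps: 6

6


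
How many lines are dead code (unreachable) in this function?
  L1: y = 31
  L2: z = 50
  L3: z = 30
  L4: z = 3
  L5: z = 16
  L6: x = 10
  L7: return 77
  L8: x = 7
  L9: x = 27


Analyzing control flow:
  L1: reachable (before return)
  L2: reachable (before return)
  L3: reachable (before return)
  L4: reachable (before return)
  L5: reachable (before return)
  L6: reachable (before return)
  L7: reachable (return statement)
  L8: DEAD (after return at L7)
  L9: DEAD (after return at L7)
Return at L7, total lines = 9
Dead lines: L8 through L9
Count: 2

2


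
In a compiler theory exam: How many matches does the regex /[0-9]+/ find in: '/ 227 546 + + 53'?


Pattern: /[0-9]+/ (int literals)
Input: '/ 227 546 + + 53'
Scanning for matches:
  Match 1: '227'
  Match 2: '546'
  Match 3: '53'
Total matches: 3

3


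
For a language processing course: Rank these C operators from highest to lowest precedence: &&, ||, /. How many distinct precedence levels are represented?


Looking up precedence for each operator:
  && -> precedence 2
  || -> precedence 1
  / -> precedence 6
Sorted highest to lowest: /, &&, ||
Distinct precedence values: [6, 2, 1]
Number of distinct levels: 3

3


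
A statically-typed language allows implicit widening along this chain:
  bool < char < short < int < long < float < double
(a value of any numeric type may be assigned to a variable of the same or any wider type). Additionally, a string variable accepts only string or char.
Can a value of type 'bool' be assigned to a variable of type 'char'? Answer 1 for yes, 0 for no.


Target variable type: char
Source value type: bool
Numeric ranks: bool=0, char=1
Widening allowed iff rank(source) <= rank(target): 0 <= 1? Yes
Result: 1

1


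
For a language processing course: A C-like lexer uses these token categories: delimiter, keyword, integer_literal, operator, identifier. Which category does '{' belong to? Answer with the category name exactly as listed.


Token: '{'
Checking categories:
  identifier: no
  integer_literal: no
  operator: no
  keyword: no
  delimiter: YES
Category: delimiter

delimiter


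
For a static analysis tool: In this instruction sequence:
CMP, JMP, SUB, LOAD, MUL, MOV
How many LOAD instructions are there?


Scanning instruction sequence for LOAD:
  Position 1: CMP
  Position 2: JMP
  Position 3: SUB
  Position 4: LOAD <- MATCH
  Position 5: MUL
  Position 6: MOV
Matches at positions: [4]
Total LOAD count: 1

1


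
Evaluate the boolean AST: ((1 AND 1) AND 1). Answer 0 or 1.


Step 1: Evaluate inner node
  1 AND 1 = 1
Step 2: Evaluate root node
  1 AND 1 = 1

1


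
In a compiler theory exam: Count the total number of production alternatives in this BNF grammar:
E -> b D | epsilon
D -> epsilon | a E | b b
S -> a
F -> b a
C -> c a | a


Counting alternatives per rule:
  E: 2 alternative(s)
  D: 3 alternative(s)
  S: 1 alternative(s)
  F: 1 alternative(s)
  C: 2 alternative(s)
Sum: 2 + 3 + 1 + 1 + 2 = 9

9


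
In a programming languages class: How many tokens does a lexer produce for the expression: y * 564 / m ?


Scanning 'y * 564 / m'
Token 1: 'y' -> identifier
Token 2: '*' -> operator
Token 3: '564' -> integer_literal
Token 4: '/' -> operator
Token 5: 'm' -> identifier
Total tokens: 5

5


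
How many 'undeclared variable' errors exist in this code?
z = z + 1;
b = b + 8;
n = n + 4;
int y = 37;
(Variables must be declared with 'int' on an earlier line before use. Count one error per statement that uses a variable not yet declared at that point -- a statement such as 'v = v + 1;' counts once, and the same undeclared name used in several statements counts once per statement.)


Scanning code line by line:
  Line 1: use 'z' -> ERROR (undeclared)
  Line 2: use 'b' -> ERROR (undeclared)
  Line 3: use 'n' -> ERROR (undeclared)
  Line 4: declare 'y' -> declared = ['y']
Total undeclared variable errors: 3

3


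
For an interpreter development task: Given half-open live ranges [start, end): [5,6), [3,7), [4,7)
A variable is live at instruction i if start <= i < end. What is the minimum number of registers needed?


Live ranges:
  Var0: [5, 6)
  Var1: [3, 7)
  Var2: [4, 7)
Sweep-line events (position, delta, active):
  pos=3 start -> active=1
  pos=4 start -> active=2
  pos=5 start -> active=3
  pos=6 end -> active=2
  pos=7 end -> active=1
  pos=7 end -> active=0
Maximum simultaneous active: 3
Minimum registers needed: 3

3


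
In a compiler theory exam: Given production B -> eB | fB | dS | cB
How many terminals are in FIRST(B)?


Production: B -> eB | fB | dS | cB
Examining each alternative for leading terminals:
  B -> eB : first terminal = 'e'
  B -> fB : first terminal = 'f'
  B -> dS : first terminal = 'd'
  B -> cB : first terminal = 'c'
FIRST(B) = {c, d, e, f}
Count: 4

4


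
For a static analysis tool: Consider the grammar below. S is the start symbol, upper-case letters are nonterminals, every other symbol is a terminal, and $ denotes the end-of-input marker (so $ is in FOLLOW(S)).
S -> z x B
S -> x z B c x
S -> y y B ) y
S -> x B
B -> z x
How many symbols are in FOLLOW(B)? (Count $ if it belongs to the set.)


S is the start symbol and does not occur in any rule body, so FOLLOW(S) = {$}.
Examining every occurrence of B in a rule body:
  S -> z x B : B is at the right end -> add FOLLOW(S) = {$}
  S -> x z B c x : B is followed by terminal 'c' -> add 'c'
  S -> y y B ) y : B is followed by terminal ')' -> add ')'
  S -> x B : B is at the right end -> add FOLLOW(S) = {$} (already in the set)
  B -> z x : B does not occur in the body -> contributes nothing
FOLLOW(B) = {), c, $}
Count: 3

3


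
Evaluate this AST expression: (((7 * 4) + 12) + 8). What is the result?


Expression: (((7 * 4) + 12) + 8)
Evaluating step by step:
  7 * 4 = 28
  28 + 12 = 40
  40 + 8 = 48
Result: 48

48


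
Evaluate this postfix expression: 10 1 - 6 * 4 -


Processing tokens left to right:
Push 10, Push 1
Pop 10 and 1, compute 10 - 1 = 9, push 9
Push 6
Pop 9 and 6, compute 9 * 6 = 54, push 54
Push 4
Pop 54 and 4, compute 54 - 4 = 50, push 50
Stack result: 50

50


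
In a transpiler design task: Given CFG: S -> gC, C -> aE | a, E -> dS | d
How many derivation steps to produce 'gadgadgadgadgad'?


Grammar: S -> gC, C -> aE | a, E -> dS | d
Deriving 'gadgadgadgadgad':
Step 1: S -> gC => gC
Step 2: C -> aE => gaE
Step 3: E -> dS => gadS
Step 4: S -> gC => gadgC
Step 5: C -> aE => gadgaE
Step 6: E -> dS => gadgadS
Step 7: S -> gC => gadgadgC
Step 8: C -> aE => gadgadgaE
Step 9: E -> dS => gadgadgadS
Step 10: S -> gC => gadgadgadgC
Step 11: C -> aE => gadgadgadgaE
Step 12: E -> dS => gadgadgadgadS
Step 13: S -> gC => gadgadgadgadgC
Step 14: C -> aE => gadgadgadgadgaE
Step 15: E -> d => gadgadgadgadgad
Total derivation steps: 15

15


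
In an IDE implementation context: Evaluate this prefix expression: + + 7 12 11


Parsing prefix expression: + + 7 12 11
Step 1: Innermost operation '+ 7 12'
  7 + 12 = 19
Step 2: Outer operation '+ [19] 11'
  19 + 11 = 30

30


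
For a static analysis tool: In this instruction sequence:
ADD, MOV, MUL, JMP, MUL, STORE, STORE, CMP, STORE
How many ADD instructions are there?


Scanning instruction sequence for ADD:
  Position 1: ADD <- MATCH
  Position 2: MOV
  Position 3: MUL
  Position 4: JMP
  Position 5: MUL
  Position 6: STORE
  Position 7: STORE
  Position 8: CMP
  Position 9: STORE
Matches at positions: [1]
Total ADD count: 1

1


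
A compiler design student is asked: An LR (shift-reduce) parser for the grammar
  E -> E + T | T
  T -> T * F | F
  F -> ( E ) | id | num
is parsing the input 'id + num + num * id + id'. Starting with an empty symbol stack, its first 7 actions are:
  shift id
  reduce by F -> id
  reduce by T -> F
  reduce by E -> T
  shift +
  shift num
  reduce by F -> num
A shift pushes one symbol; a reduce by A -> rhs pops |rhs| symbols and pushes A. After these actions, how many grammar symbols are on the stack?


Tracking the symbol stack through each action:
  Action 1: shift 'id' : push -> stack = [id] (size 1)
  Action 2: reduce by F -> id : pop 1, push F -> stack = [F] (size 1)
  Action 3: reduce by T -> F : pop 1, push T -> stack = [T] (size 1)
  Action 4: reduce by E -> T : pop 1, push E -> stack = [E] (size 1)
  Action 5: shift '+' : push -> stack = [E, +] (size 2)
  Action 6: shift 'num' : push -> stack = [E, +, num] (size 3)
  Action 7: reduce by F -> num : pop 1, push F -> stack = [E, +, F] (size 3)
Final stack size: 3

3


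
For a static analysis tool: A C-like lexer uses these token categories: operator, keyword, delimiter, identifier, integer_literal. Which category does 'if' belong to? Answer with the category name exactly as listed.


Token: 'if'
Checking categories:
  identifier: no
  integer_literal: no
  operator: no
  keyword: YES
  delimiter: no
Category: keyword

keyword


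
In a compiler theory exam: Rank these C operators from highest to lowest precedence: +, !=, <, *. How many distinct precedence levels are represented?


Looking up precedence for each operator:
  + -> precedence 5
  != -> precedence 3
  < -> precedence 4
  * -> precedence 6
Sorted highest to lowest: *, +, <, !=
Distinct precedence values: [6, 5, 4, 3]
Number of distinct levels: 4

4


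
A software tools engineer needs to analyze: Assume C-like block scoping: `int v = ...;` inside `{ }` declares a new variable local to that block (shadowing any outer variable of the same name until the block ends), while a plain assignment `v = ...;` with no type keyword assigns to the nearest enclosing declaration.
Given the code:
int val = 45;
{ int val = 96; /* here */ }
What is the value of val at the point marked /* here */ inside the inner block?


Analyzing scoping rules:
Outer scope: declares val = 45
Inner block: 'int val = 96;' declares a NEW val that shadows the outer one
Inside the block the inner declaration is in scope -> 96
Result: 96

96


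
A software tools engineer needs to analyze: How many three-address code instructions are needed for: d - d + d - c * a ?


Expression: d - d + d - c * a
Generating three-address code (respecting * over +/- precedence):
  Instruction 1: t1 = c * a
  Instruction 2: t2 = d - d
  Instruction 3: t3 = t2 + d
  Instruction 4: t4 = t3 - t1
Total instructions: 4

4


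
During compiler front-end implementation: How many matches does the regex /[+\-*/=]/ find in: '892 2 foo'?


Pattern: /[+\-*/=]/ (operators)
Input: '892 2 foo'
Scanning for matches:
Total matches: 0

0


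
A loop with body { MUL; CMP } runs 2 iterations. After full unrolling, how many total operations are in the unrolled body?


Loop body operations: MUL, CMP (2 ops per iteration)
Unrolling 2 iterations:
  Iteration 1: MUL, CMP (2 ops)
  Iteration 2: MUL, CMP (2 ops)
Total: 2 iterations * 2 ops/iter = 4 operations

4


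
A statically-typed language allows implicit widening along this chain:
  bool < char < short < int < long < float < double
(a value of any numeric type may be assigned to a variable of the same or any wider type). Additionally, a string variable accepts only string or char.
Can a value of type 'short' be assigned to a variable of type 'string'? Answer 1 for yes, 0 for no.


Target variable type: string
Source value type: short
Rule: string accepts only {string, char}
  source 'short' in {string, char}? No
Result: 0

0


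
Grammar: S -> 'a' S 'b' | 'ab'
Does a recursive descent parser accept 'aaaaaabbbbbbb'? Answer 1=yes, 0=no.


Grammar accepts strings of the form a^n b^n (n >= 1)
Word: 'aaaaaabbbbbbb'
Counting: 6 a's and 7 b's
Check: 6 == 7? No
Mismatch: a-count != b-count
Rejected

0


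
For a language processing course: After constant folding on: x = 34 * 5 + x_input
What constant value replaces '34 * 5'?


Identifying constant sub-expression:
  Original: x = 34 * 5 + x_input
  34 and 5 are both compile-time constants
  Evaluating: 34 * 5 = 170
  After folding: x = 170 + x_input

170


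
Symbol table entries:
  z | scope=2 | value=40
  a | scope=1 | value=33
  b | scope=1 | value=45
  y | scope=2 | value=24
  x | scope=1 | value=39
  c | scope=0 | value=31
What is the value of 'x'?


Searching symbol table for 'x':
  z | scope=2 | value=40
  a | scope=1 | value=33
  b | scope=1 | value=45
  y | scope=2 | value=24
  x | scope=1 | value=39 <- MATCH
  c | scope=0 | value=31
Found 'x' at scope 1 with value 39

39


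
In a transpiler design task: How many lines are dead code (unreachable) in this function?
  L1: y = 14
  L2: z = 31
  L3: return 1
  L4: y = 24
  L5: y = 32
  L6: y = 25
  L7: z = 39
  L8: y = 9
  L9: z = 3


Analyzing control flow:
  L1: reachable (before return)
  L2: reachable (before return)
  L3: reachable (return statement)
  L4: DEAD (after return at L3)
  L5: DEAD (after return at L3)
  L6: DEAD (after return at L3)
  L7: DEAD (after return at L3)
  L8: DEAD (after return at L3)
  L9: DEAD (after return at L3)
Return at L3, total lines = 9
Dead lines: L4 through L9
Count: 6

6


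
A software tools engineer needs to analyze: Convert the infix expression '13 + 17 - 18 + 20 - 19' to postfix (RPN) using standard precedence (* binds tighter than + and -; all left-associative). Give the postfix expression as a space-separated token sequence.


Applying the shunting-yard algorithm:
  Operand 13 -> output
  Push '+' onto operator stack -> op-stack: [+]
  Operand 17 -> output
  See '-' (prec 1); top '+' (prec 1) >= it -> pop '+' to output
  Push '-' onto operator stack -> op-stack: [-]
  Operand 18 -> output
  See '+' (prec 1); top '-' (prec 1) >= it -> pop '-' to output
  Push '+' onto operator stack -> op-stack: [+]
  Operand 20 -> output
  See '-' (prec 1); top '+' (prec 1) >= it -> pop '+' to output
  Push '-' onto operator stack -> op-stack: [-]
  Operand 19 -> output
  End of input: pop '-' to output
Postfix result: 13 17 + 18 - 20 + 19 -

13 17 + 18 - 20 + 19 -


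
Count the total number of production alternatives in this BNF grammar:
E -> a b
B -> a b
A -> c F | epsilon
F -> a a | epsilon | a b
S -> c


Counting alternatives per rule:
  E: 1 alternative(s)
  B: 1 alternative(s)
  A: 2 alternative(s)
  F: 3 alternative(s)
  S: 1 alternative(s)
Sum: 1 + 1 + 2 + 3 + 1 = 8

8


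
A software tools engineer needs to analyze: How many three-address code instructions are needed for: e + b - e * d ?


Expression: e + b - e * d
Generating three-address code (respecting * over +/- precedence):
  Instruction 1: t1 = e * d
  Instruction 2: t2 = e + b
  Instruction 3: t3 = t2 - t1
Total instructions: 3

3


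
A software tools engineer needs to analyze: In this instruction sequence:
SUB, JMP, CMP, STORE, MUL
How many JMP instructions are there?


Scanning instruction sequence for JMP:
  Position 1: SUB
  Position 2: JMP <- MATCH
  Position 3: CMP
  Position 4: STORE
  Position 5: MUL
Matches at positions: [2]
Total JMP count: 1

1


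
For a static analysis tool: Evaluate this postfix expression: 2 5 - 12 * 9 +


Processing tokens left to right:
Push 2, Push 5
Pop 2 and 5, compute 2 - 5 = -3, push -3
Push 12
Pop -3 and 12, compute -3 * 12 = -36, push -36
Push 9
Pop -36 and 9, compute -36 + 9 = -27, push -27
Stack result: -27

-27


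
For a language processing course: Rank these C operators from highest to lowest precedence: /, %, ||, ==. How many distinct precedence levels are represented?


Looking up precedence for each operator:
  / -> precedence 6
  % -> precedence 6
  || -> precedence 1
  == -> precedence 3
Sorted highest to lowest: /, %, ==, ||
Distinct precedence values: [6, 3, 1]
Number of distinct levels: 3

3


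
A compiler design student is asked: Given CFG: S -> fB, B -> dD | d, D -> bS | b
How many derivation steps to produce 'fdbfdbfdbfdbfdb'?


Grammar: S -> fB, B -> dD | d, D -> bS | b
Deriving 'fdbfdbfdbfdbfdb':
Step 1: S -> fB => fB
Step 2: B -> dD => fdD
Step 3: D -> bS => fdbS
Step 4: S -> fB => fdbfB
Step 5: B -> dD => fdbfdD
Step 6: D -> bS => fdbfdbS
Step 7: S -> fB => fdbfdbfB
Step 8: B -> dD => fdbfdbfdD
Step 9: D -> bS => fdbfdbfdbS
Step 10: S -> fB => fdbfdbfdbfB
Step 11: B -> dD => fdbfdbfdbfdD
Step 12: D -> bS => fdbfdbfdbfdbS
Step 13: S -> fB => fdbfdbfdbfdbfB
Step 14: B -> dD => fdbfdbfdbfdbfdD
Step 15: D -> b => fdbfdbfdbfdbfdb
Total derivation steps: 15

15


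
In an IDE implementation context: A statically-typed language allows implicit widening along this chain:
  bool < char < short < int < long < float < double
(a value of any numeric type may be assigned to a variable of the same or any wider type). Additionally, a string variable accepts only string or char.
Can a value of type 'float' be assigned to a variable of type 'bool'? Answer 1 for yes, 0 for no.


Target variable type: bool
Source value type: float
Numeric ranks: float=5, bool=0
Widening allowed iff rank(source) <= rank(target): 5 <= 0? No
Result: 0

0


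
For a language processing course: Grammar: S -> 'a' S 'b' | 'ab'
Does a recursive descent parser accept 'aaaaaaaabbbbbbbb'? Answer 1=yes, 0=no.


Grammar accepts strings of the form a^n b^n (n >= 1)
Word: 'aaaaaaaabbbbbbbb'
Counting: 8 a's and 8 b's
Check: 8 == 8? Yes
Derivation (S -> aSb applied 7 time(s), then S -> ab): S => aSb => aaSbb => aaaSbbb => aaaaSbbbb => aaaaaSbbbbb => aaaaaaSbbbbbb => aaaaaaaSbbbbbbb => aaaaaaaabbbbbbbb
Accepted

1
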